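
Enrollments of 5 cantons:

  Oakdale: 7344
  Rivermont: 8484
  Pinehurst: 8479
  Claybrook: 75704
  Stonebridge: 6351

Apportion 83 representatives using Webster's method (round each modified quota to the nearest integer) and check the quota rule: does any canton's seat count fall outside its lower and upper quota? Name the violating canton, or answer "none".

Standard quotas: Oakdale 5.731, Rivermont 6.621, Pinehurst 6.617, Claybrook 59.076, Stonebridge 4.956.
Webster allocation: Oakdale 6, Rivermont 7, Pinehurst 7, Claybrook 58, Stonebridge 5.
Claybrook has quota 59.076 (lower 59, upper 60) but receives 58 — outside the quota interval.

Claybrook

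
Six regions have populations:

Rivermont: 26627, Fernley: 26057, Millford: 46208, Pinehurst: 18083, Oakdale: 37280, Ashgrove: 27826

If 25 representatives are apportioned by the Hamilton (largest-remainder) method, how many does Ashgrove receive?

4

Total 182081; standard divisor 182081/25 ≈ 7283.24.
Standard quotas: Rivermont 3.6559, Fernley 3.5777, Millford 6.3444, Pinehurst 2.4828, Oakdale 5.1186, Ashgrove 3.8206.
Lower quotas: Rivermont 3, Fernley 3, Millford 6, Pinehurst 2, Oakdale 5, Ashgrove 3 (sum 22, leaving 3 seats).
Remainders in descending order: Ashgrove 0.8206, Rivermont 0.6559, Fernley 0.5777, Pinehurst 0.4828, Millford 0.3444, Oakdale 0.1186.
Largest remainders: Ashgrove, Rivermont, Fernley receive the extra seats.
Ashgrove receives 4.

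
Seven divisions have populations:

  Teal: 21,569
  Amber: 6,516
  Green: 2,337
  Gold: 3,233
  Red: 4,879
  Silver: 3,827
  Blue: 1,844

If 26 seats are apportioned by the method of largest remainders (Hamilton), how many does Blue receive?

The standard divisor is 44205/26 ≈ 1700.192.
Standard quotas: Teal 12.6862, Amber 3.8325, Green 1.3746, Gold 1.9015, Red 2.8697, Silver 2.2509, Blue 1.0846.
Lower quotas: Teal 12, Amber 3, Green 1, Gold 1, Red 2, Silver 2, Blue 1 (sum 22, leaving 4 seats).
Remainders in descending order: Gold 0.9015, Red 0.8697, Amber 0.8325, Teal 0.6862, Green 0.3746, Silver 0.2509, Blue 0.0846.
Largest remainders: Gold, Red, Amber, Teal receive the extra seats.
Blue receives 1.

1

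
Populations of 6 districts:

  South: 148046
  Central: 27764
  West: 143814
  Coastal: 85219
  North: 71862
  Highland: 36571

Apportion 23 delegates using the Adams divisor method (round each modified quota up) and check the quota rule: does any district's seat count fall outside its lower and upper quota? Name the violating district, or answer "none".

none

Standard quotas: South 6.634, Central 1.244, West 6.444, Coastal 3.819, North 3.220, Highland 1.639.
Adams allocation: South 6, Central 2, West 6, Coastal 4, North 3, Highland 2.
Every allocation lies between the lower and upper quota.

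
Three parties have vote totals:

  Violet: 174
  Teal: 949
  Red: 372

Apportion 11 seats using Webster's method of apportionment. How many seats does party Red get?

Standard divisor 1495/11 ≈ 135.909; standard quotas: Violet 1.280, Teal 6.983, Red 2.737.
Rounding to the nearest integer gives Violet 1, Teal 7, Red 3 — total 11, matching the house size, so no adjustment is needed.
Red receives 3.

3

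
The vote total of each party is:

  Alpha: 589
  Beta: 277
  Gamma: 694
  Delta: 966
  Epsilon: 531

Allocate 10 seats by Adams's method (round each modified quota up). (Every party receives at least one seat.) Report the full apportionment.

Standard divisor 3057/10 ≈ 305.7; standard quotas: Alpha 1.927, Beta 0.906, Gamma 2.270, Delta 3.160, Epsilon 1.737.
Rounding up gives 2, 1, 3, 4, 2 = 12 seats, so the divisor must be adjusted.
With modified divisor 400: modified quotas Alpha 1.472, Beta 0.693, Gamma 1.735, Delta 2.415, Epsilon 1.327.
Rounding up: Alpha 2, Beta 1, Gamma 2, Delta 3, Epsilon 2 (total 10).

Alpha=2; Beta=1; Gamma=2; Delta=3; Epsilon=2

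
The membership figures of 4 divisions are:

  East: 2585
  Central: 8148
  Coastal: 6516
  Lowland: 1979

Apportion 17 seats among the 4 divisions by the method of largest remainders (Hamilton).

East: 2, Central: 7, Coastal: 6, Lowland: 2

The standard divisor is 19228/17 ≈ 1131.059.
Standard quotas: East 2.2855, Central 7.2039, Coastal 5.7610, Lowland 1.7497.
Lower quotas: East 2, Central 7, Coastal 5, Lowland 1 (sum 15, leaving 2 seats).
Remainders in descending order: Coastal 0.7610, Lowland 0.7497, East 0.2855, Central 0.2039.
Largest remainders: Coastal, Lowland receive the extra seats.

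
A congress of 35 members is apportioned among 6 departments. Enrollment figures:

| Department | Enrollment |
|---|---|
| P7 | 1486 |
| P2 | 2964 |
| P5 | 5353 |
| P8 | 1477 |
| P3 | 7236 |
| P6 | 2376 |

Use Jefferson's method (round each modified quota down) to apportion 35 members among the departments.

Standard divisor 20892/35 ≈ 596.914; standard quotas: P7 2.489, P2 4.966, P5 8.968, P8 2.474, P3 12.122, P6 3.980.
Rounding down gives 2, 4, 8, 2, 12, 3 = 31 seats, so the divisor must be adjusted.
With modified divisor 550: modified quotas P7 2.702, P2 5.389, P5 9.733, P8 2.685, P3 13.156, P6 4.320.
Rounding down: P7 2, P2 5, P5 9, P8 2, P3 13, P6 4 (total 35).

P7: 2, P2: 5, P5: 9, P8: 2, P3: 13, P6: 4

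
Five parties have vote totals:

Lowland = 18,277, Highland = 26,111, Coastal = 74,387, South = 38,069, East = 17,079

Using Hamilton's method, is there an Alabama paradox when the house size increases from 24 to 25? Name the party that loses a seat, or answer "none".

At 24 seats: Lowland 3, Highland 4, Coastal 10, South 5, East 2.
At 25 seats: Lowland 3, Highland 4, Coastal 11, South 5, East 2.
No party's allocation decreased.

none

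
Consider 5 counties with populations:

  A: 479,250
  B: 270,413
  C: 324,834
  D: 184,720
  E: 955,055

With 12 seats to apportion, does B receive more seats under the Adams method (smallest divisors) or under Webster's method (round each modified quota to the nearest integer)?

Adams: A 3, B 2, C 2, D 1, E 4.
Webster: A 3, B 1, C 2, D 1, E 5.
B gets 2 under Adams and 1 under Webster.

Adams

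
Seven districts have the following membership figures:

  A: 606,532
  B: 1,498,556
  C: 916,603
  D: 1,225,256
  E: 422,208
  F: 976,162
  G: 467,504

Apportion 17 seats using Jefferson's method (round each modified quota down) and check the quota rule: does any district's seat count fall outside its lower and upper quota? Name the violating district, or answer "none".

none

Standard quotas: A 1.687, B 4.168, C 2.549, D 3.407, E 1.174, F 2.715, G 1.300.
Jefferson allocation: A 1, B 4, C 3, D 4, E 1, F 3, G 1.
Every allocation lies between the lower and upper quota.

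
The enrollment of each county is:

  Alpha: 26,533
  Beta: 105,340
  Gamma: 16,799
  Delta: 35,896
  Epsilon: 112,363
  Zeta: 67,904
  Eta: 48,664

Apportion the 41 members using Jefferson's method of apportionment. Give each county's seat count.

Alpha: 2; Beta: 11; Gamma: 1; Delta: 3; Epsilon: 12; Zeta: 7; Eta: 5

Standard divisor 413499/41 ≈ 10085.341; standard quotas: Alpha 2.631, Beta 10.445, Gamma 1.666, Delta 3.559, Epsilon 11.141, Zeta 6.733, Eta 4.825.
Rounding down gives 2, 10, 1, 3, 11, 6, 4 = 37 seats, so the divisor must be adjusted.
With modified divisor 9200: modified quotas Alpha 2.884, Beta 11.450, Gamma 1.826, Delta 3.902, Epsilon 12.213, Zeta 7.381, Eta 5.290.
Rounding down: Alpha 2, Beta 11, Gamma 1, Delta 3, Epsilon 12, Zeta 7, Eta 5 (total 41).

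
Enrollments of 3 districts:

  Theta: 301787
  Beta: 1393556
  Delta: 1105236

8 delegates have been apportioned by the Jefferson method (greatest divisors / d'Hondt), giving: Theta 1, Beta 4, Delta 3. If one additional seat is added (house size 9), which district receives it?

Priority for the next seat is population ÷ (current seats + 1).
Priorities: Theta 150893.500, Beta 278711.200, Delta 276309.000.
Highest priority: Beta.

Beta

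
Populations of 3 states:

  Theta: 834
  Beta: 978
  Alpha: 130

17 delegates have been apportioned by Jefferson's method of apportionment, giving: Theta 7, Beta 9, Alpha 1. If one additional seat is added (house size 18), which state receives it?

Theta

Priority for the next seat is population ÷ (current seats + 1).
Priorities: Theta 104.250, Beta 97.800, Alpha 65.000.
Highest priority: Theta.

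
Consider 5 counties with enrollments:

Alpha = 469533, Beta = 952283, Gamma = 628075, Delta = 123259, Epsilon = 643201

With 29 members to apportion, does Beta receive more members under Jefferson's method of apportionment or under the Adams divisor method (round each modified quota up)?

Jefferson

Jefferson: Alpha 5, Beta 10, Gamma 6, Delta 1, Epsilon 7.
Adams: Alpha 5, Beta 9, Gamma 6, Delta 2, Epsilon 7.
Beta gets 10 under Jefferson and 9 under Adams.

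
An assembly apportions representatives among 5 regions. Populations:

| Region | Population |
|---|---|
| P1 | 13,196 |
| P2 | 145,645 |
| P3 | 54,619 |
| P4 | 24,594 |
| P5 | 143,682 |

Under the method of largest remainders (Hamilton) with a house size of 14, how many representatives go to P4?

1

Standard divisor: 381736 ÷ 14 ≈ 27266.857.
Standard quotas: P1 0.4840, P2 5.3415, P3 2.0031, P4 0.9020, P5 5.2695.
Lower quotas: P1 0, P2 5, P3 2, P4 0, P5 5 (sum 12, leaving 2 seats).
Remainders in descending order: P4 0.9020, P1 0.4840, P2 0.3415, P5 0.2695, P3 0.0031.
The surplus seats go to P4, P1.
P4 receives 1.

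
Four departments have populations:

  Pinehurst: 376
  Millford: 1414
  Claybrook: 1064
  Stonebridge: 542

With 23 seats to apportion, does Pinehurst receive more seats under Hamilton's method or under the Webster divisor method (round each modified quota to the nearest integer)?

Hamilton: Pinehurst 2, Millford 10, Claybrook 7, Stonebridge 4.
Webster: Pinehurst 3, Millford 9, Claybrook 7, Stonebridge 4.
Pinehurst gets 2 under Hamilton and 3 under Webster.

Webster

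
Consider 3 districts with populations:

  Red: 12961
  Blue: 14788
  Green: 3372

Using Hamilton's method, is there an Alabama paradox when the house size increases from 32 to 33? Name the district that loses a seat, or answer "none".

At 32 seats: Red 13, Blue 15, Green 4.
At 33 seats: Red 14, Blue 16, Green 3.
Green drops from 4 to 3.

Green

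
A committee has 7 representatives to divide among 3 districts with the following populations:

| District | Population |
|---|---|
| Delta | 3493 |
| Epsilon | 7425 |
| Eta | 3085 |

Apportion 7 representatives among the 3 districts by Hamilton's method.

The standard divisor is 14003/7 ≈ 2000.429.
Standard quotas: Delta 1.7461, Epsilon 3.7117, Eta 1.5422.
Lower quotas: Delta 1, Epsilon 3, Eta 1 (sum 5, leaving 2 seats).
Remainders in descending order: Delta 0.7461, Epsilon 0.7117, Eta 0.5422.
The surplus seats go to Delta, Epsilon.

Delta 2; Epsilon 4; Eta 1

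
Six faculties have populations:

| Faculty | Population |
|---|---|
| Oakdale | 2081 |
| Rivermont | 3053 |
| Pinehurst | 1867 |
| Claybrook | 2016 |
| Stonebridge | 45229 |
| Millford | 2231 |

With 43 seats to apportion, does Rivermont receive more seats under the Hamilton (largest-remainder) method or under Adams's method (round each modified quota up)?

Adams

Hamilton: Oakdale 2, Rivermont 2, Pinehurst 1, Claybrook 2, Stonebridge 34, Millford 2.
Adams: Oakdale 2, Rivermont 3, Pinehurst 2, Claybrook 2, Stonebridge 32, Millford 2.
Rivermont gets 2 under Hamilton and 3 under Adams.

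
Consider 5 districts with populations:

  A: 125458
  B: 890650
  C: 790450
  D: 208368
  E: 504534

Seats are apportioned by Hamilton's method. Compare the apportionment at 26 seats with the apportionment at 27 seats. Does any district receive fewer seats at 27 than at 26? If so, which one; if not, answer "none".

At 26 seats: A 2, B 9, C 8, D 2, E 5.
At 27 seats: A 1, B 10, C 9, D 2, E 5.
A drops from 2 to 1.

A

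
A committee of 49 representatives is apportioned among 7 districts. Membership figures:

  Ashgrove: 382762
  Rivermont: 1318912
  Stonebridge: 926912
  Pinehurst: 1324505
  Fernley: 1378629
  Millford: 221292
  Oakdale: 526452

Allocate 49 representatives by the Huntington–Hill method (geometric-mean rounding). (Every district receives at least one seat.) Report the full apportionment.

With divisor 124809: modified quotas Ashgrove 3.067, Rivermont 10.567, Stonebridge 7.427, Pinehurst 10.612, Fernley 11.046, Millford 1.773, Oakdale 4.218.
Geometric-mean thresholds: Ashgrove √(3·4)=3.464, Rivermont √(10·11)=10.488, Stonebridge √(7·8)=7.483, Pinehurst √(10·11)=10.488, Fernley √(11·12)=11.489, Millford √(1·2)=1.414, Oakdale √(4·5)=4.472.
Each quota rounded against its threshold gives Ashgrove 3, Rivermont 11, Stonebridge 7, Pinehurst 11, Fernley 11, Millford 2, Oakdale 4 (total 49).

Ashgrove 3, Rivermont 11, Stonebridge 7, Pinehurst 11, Fernley 11, Millford 2, Oakdale 4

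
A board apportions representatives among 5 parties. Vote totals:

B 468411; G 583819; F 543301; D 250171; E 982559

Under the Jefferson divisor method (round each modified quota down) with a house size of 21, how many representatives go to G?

4

Standard divisor 2828261/21 ≈ 134679.095; standard quotas: B 3.478, G 4.335, F 4.034, D 1.858, E 7.296.
Rounding down gives 3, 4, 4, 1, 7 = 19 seats, so the divisor must be adjusted.
With modified divisor 120000: modified quotas B 3.903, G 4.865, F 4.528, D 2.085, E 8.188.
Rounding down: B 3, G 4, F 4, D 2, E 8 (total 21).
G receives 4.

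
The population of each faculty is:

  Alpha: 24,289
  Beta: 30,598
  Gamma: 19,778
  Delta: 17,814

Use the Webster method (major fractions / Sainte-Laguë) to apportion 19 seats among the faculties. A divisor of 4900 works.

Alpha: 5; Beta: 6; Gamma: 4; Delta: 4

With modified divisor 4900: modified quotas Alpha 4.957, Beta 6.244, Gamma 4.036, Delta 3.636.
Rounding to the nearest integer: Alpha 5, Beta 6, Gamma 4, Delta 4 (total 19).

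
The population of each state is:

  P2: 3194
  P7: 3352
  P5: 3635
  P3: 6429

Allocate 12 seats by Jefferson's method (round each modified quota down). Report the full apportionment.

P2 2; P7 2; P5 3; P3 5

Standard divisor 16610/12 ≈ 1384.167; standard quotas: P2 2.308, P7 2.422, P5 2.626, P3 4.645.
Rounding down gives 2, 2, 2, 4 = 10 seats, so the divisor must be adjusted.
With modified divisor 1200: modified quotas P2 2.662, P7 2.793, P5 3.029, P3 5.357.
Rounding down: P2 2, P7 2, P5 3, P3 5 (total 12).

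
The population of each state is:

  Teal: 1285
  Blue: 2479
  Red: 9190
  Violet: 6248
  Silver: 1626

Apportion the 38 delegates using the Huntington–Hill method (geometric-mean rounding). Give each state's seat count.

Teal 2; Blue 5; Red 17; Violet 11; Silver 3

With divisor 549: modified quotas Teal 2.341, Blue 4.515, Red 16.740, Violet 11.381, Silver 2.962.
Geometric-mean thresholds: Teal √(2·3)=2.449, Blue √(4·5)=4.472, Red √(16·17)=16.492, Violet √(11·12)=11.489, Silver √(2·3)=2.449.
Each quota rounded against its threshold gives Teal 2, Blue 5, Red 17, Violet 11, Silver 3 (total 38).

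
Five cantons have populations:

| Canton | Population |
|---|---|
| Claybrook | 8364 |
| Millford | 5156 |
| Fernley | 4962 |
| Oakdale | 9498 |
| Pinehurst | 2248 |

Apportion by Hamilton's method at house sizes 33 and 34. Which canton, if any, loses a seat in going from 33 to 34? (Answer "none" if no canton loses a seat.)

Pinehurst

At 33 seats: Claybrook 9, Millford 6, Fernley 5, Oakdale 10, Pinehurst 3.
At 34 seats: Claybrook 9, Millford 6, Fernley 6, Oakdale 11, Pinehurst 2.
Pinehurst drops from 3 to 2.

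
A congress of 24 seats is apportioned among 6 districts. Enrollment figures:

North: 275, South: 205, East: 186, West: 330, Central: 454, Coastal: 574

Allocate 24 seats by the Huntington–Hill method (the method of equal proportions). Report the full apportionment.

North=3; South=3; East=2; West=4; Central=5; Coastal=7

With divisor 83: modified quotas North 3.313, South 2.470, East 2.241, West 3.976, Central 5.470, Coastal 6.916.
Geometric-mean thresholds: North √(3·4)=3.464, South √(2·3)=2.449, East √(2·3)=2.449, West √(3·4)=3.464, Central √(5·6)=5.477, Coastal √(6·7)=6.481.
Each quota rounded against its threshold gives North 3, South 3, East 2, West 4, Central 5, Coastal 7 (total 24).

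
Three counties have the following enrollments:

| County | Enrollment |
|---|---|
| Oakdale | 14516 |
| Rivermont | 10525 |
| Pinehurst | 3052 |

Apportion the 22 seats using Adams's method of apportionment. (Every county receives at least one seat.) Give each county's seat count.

Oakdale 11, Rivermont 8, Pinehurst 3

Standard divisor 28093/22 ≈ 1276.955; standard quotas: Oakdale 11.368, Rivermont 8.242, Pinehurst 2.390.
Rounding up gives 12, 9, 3 = 24 seats, so the divisor must be adjusted.
With modified divisor 1400: modified quotas Oakdale 10.369, Rivermont 7.518, Pinehurst 2.180.
Rounding up: Oakdale 11, Rivermont 8, Pinehurst 3 (total 22).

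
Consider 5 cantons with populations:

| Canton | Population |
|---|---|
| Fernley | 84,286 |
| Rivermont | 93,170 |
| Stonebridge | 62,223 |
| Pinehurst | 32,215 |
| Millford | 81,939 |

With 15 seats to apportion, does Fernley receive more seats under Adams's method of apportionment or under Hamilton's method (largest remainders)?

Hamilton

Adams: Fernley 3, Rivermont 4, Stonebridge 3, Pinehurst 2, Millford 3.
Hamilton: Fernley 4, Rivermont 4, Stonebridge 3, Pinehurst 1, Millford 3.
Fernley gets 3 under Adams and 4 under Hamilton.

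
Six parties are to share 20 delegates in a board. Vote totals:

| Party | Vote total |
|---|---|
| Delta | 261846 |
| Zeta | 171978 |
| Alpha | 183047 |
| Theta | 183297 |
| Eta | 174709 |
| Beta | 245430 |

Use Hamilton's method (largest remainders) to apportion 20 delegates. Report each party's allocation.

Standard divisor: 1220307 ÷ 20 ≈ 61015.35.
Standard quotas: Delta 4.2915, Zeta 2.8186, Alpha 3.0000, Theta 3.0041, Eta 2.8634, Beta 4.0224.
Lower quotas: Delta 4, Zeta 2, Alpha 3, Theta 3, Eta 2, Beta 4 (sum 18, leaving 2 seats).
Remainders in descending order: Eta 0.8634, Zeta 0.8186, Delta 0.2915, Beta 0.0224, Theta 0.0041, Alpha 0.0000.
Largest remainders: Eta, Zeta receive the extra seats.

Delta 4, Zeta 3, Alpha 3, Theta 3, Eta 3, Beta 4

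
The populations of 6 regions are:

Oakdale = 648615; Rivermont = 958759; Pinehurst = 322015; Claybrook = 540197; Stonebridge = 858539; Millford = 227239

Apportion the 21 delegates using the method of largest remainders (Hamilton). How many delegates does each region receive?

Oakdale 4, Rivermont 6, Pinehurst 2, Claybrook 3, Stonebridge 5, Millford 1

Standard divisor: 3555364 ÷ 21 ≈ 169303.048.
Standard quotas: Oakdale 3.8311, Rivermont 5.6630, Pinehurst 1.9020, Claybrook 3.1907, Stonebridge 5.0710, Millford 1.3422.
Lower quotas: Oakdale 3, Rivermont 5, Pinehurst 1, Claybrook 3, Stonebridge 5, Millford 1 (sum 18, leaving 3 seats).
Remainders in descending order: Pinehurst 0.9020, Oakdale 0.8311, Rivermont 0.6630, Millford 0.3422, Claybrook 0.1907, Stonebridge 0.0710.
Largest remainders: Pinehurst, Oakdale, Rivermont receive the extra seats.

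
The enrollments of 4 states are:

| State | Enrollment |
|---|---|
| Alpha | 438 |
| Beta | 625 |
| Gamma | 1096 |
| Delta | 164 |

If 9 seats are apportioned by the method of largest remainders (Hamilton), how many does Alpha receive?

2

Standard divisor: 2323 ÷ 9 ≈ 258.111.
Standard quotas: Alpha 1.697, Beta 2.421, Gamma 4.246, Delta 0.635.
Lower quotas: Alpha 1, Beta 2, Gamma 4, Delta 0 (sum 7, leaving 2 seats).
Remainders in descending order: Alpha 0.697, Delta 0.635, Beta 0.421, Gamma 0.246.
Largest remainders: Alpha, Delta receive the extra seats.
Alpha receives 2.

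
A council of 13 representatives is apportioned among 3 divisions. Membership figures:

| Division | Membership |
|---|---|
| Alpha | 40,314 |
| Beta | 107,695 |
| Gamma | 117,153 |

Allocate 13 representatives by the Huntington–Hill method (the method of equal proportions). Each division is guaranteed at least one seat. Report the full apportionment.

Alpha 2, Beta 5, Gamma 6

With divisor 20526: modified quotas Alpha 1.964, Beta 5.247, Gamma 5.708.
Geometric-mean thresholds: Alpha √(1·2)=1.414, Beta √(5·6)=5.477, Gamma √(5·6)=5.477.
Each quota rounded against its threshold gives Alpha 2, Beta 5, Gamma 6 (total 13).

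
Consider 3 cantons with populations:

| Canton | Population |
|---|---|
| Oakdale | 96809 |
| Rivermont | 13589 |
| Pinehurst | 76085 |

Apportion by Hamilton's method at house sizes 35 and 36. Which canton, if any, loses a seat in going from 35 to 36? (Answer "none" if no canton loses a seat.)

At 35 seats: Oakdale 18, Rivermont 3, Pinehurst 14.
At 36 seats: Oakdale 19, Rivermont 2, Pinehurst 15.
Rivermont drops from 3 to 2.

Rivermont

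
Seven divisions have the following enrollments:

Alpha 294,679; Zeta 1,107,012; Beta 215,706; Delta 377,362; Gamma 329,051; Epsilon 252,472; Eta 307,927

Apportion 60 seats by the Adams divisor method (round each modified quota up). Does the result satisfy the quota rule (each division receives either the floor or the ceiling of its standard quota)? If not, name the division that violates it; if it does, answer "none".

Zeta

Standard quotas: Alpha 6.130, Zeta 23.029, Beta 4.487, Delta 7.850, Gamma 6.845, Epsilon 5.252, Eta 6.406.
Adams allocation: Alpha 6, Zeta 22, Beta 5, Delta 8, Gamma 7, Epsilon 5, Eta 7.
Zeta has quota 23.029 (lower 23, upper 24) but receives 22 — outside the quota interval.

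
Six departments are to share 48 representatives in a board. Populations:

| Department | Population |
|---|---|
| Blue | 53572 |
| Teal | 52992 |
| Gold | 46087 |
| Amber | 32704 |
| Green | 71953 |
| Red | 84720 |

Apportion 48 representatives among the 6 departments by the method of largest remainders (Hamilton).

Blue 8, Teal 7, Gold 6, Amber 5, Green 10, Red 12

Total 342028; standard divisor 342028/48 ≈ 7125.583.
Standard quotas: Blue 7.5183, Teal 7.4369, Gold 6.4678, Amber 4.5897, Green 10.0978, Red 11.8896.
Lower quotas: Blue 7, Teal 7, Gold 6, Amber 4, Green 10, Red 11 (sum 45, leaving 3 seats).
Remainders in descending order: Red 0.8896, Amber 0.5897, Blue 0.5183, Gold 0.4678, Teal 0.4369, Green 0.0978.
Largest remainders: Red, Amber, Blue receive the extra seats.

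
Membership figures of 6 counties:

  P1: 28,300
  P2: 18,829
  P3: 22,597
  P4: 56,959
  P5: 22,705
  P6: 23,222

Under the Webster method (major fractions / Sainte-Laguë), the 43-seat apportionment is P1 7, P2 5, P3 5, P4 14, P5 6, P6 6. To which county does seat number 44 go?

Priority for the next seat is population ÷ (current seats + 0.5).
Priorities: P1 3773.333, P2 3423.455, P3 4108.545, P4 3928.207, P5 3493.077, P6 3572.615.
Highest priority: P3.

P3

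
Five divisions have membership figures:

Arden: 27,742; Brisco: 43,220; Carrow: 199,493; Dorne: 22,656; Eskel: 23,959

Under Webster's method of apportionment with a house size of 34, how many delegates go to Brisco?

Standard divisor 317070/34 ≈ 9325.588; standard quotas: Arden 2.975, Brisco 4.635, Carrow 21.392, Dorne 2.429, Eskel 2.569.
Rounding to the nearest integer gives Arden 3, Brisco 5, Carrow 21, Dorne 2, Eskel 3 — total 34, matching the house size, so no adjustment is needed.
Brisco receives 5.

5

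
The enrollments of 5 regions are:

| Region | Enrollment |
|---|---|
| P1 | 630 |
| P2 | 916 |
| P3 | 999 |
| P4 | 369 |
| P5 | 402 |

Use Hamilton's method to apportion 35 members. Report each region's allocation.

P1: 7, P2: 10, P3: 10, P4: 4, P5: 4

Standard divisor: 3316 ÷ 35 ≈ 94.743.
Standard quotas: P1 6.650, P2 9.668, P3 10.544, P4 3.895, P5 4.243.
Lower quotas: P1 6, P2 9, P3 10, P4 3, P5 4 (sum 32, leaving 3 seats).
Remainders in descending order: P4 0.895, P2 0.668, P1 0.650, P3 0.544, P5 0.243.
Largest remainders: P4, P2, P1 receive the extra seats.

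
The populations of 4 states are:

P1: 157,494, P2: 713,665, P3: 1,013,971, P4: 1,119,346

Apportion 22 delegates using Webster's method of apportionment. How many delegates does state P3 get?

8

Standard divisor 3004476/22 ≈ 136567.091; standard quotas: P1 1.153, P2 5.226, P3 7.425, P4 8.196.
Rounding to the nearest integer gives 1, 5, 7, 8 = 21 seats, so the divisor must be adjusted.
With modified divisor 133400: modified quotas P1 1.181, P2 5.350, P3 7.601, P4 8.391.
Rounding to the nearest integer: P1 1, P2 5, P3 8, P4 8 (total 22).
P3 receives 8.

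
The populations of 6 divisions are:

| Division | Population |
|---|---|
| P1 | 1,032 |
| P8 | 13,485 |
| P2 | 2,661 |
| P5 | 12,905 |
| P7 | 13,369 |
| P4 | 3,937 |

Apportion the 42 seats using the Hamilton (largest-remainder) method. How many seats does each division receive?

P1 1; P8 12; P2 2; P5 11; P7 12; P4 4

Standard divisor: 47389 ÷ 42 ≈ 1128.31.
Standard quotas: P1 0.9146, P8 11.9515, P2 2.3584, P5 11.4375, P7 11.8487, P4 3.4893.
Lower quotas: P1 0, P8 11, P2 2, P5 11, P7 11, P4 3 (sum 38, leaving 4 seats).
Remainders in descending order: P8 0.9515, P1 0.9146, P7 0.8487, P4 0.4893, P5 0.4375, P2 0.3584.
The surplus seats go to P8, P1, P7, P4.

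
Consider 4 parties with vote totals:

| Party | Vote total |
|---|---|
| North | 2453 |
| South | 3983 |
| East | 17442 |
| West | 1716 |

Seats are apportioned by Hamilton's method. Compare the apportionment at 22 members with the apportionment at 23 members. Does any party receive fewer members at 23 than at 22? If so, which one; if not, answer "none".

At 22 seats: North 2, South 3, East 15, West 2.
At 23 seats: North 2, South 4, East 16, West 1.
West drops from 2 to 1.

West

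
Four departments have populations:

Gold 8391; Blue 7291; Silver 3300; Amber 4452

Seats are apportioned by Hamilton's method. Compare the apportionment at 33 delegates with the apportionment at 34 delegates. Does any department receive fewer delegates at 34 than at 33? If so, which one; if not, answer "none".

At 33 seats: Gold 12, Blue 10, Silver 5, Amber 6.
At 34 seats: Gold 12, Blue 11, Silver 5, Amber 6.
No department's allocation decreased.

none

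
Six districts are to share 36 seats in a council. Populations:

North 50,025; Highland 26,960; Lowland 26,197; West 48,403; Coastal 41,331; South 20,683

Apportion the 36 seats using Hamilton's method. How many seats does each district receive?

The standard divisor is 213599/36 ≈ 5933.306.
Standard quotas: North 8.4312, Highland 4.5438, Lowland 4.4152, West 8.1578, Coastal 6.9659, South 3.4859.
Lower quotas: North 8, Highland 4, Lowland 4, West 8, Coastal 6, South 3 (sum 33, leaving 3 seats).
Remainders in descending order: Coastal 0.9659, Highland 0.5438, South 0.4859, North 0.4312, Lowland 0.4152, West 0.1578.
The surplus seats go to Coastal, Highland, South.

North 8; Highland 5; Lowland 4; West 8; Coastal 7; South 4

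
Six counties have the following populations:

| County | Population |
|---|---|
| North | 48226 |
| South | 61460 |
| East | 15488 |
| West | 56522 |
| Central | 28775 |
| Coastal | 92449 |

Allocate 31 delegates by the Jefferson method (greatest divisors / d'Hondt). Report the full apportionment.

Standard divisor 302920/31 ≈ 9771.613; standard quotas: North 4.935, South 6.290, East 1.585, West 5.784, Central 2.945, Coastal 9.461.
Rounding down gives 4, 6, 1, 5, 2, 9 = 27 seats, so the divisor must be adjusted.
With modified divisor 9000: modified quotas North 5.358, South 6.829, East 1.721, West 6.280, Central 3.197, Coastal 10.272.
Rounding down: North 5, South 6, East 1, West 6, Central 3, Coastal 10 (total 31).

North 5, South 6, East 1, West 6, Central 3, Coastal 10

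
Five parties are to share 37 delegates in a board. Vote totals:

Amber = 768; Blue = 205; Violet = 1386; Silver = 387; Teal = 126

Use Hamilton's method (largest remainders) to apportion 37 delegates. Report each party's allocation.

Amber 10; Blue 3; Violet 18; Silver 5; Teal 1

The standard divisor is 2872/37 ≈ 77.622.
Standard quotas: Amber 9.894, Blue 2.641, Violet 17.856, Silver 4.986, Teal 1.623.
Lower quotas: Amber 9, Blue 2, Violet 17, Silver 4, Teal 1 (sum 33, leaving 4 seats).
Remainders in descending order: Silver 0.986, Amber 0.894, Violet 0.856, Blue 0.641, Teal 0.623.
Largest remainders: Silver, Amber, Violet, Blue receive the extra seats.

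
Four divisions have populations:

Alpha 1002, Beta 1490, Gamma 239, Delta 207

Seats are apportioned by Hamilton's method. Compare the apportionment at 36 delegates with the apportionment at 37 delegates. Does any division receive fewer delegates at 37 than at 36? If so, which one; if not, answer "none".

Delta

At 36 seats: Alpha 12, Beta 18, Gamma 3, Delta 3.
At 37 seats: Alpha 13, Beta 19, Gamma 3, Delta 2.
Delta drops from 3 to 2.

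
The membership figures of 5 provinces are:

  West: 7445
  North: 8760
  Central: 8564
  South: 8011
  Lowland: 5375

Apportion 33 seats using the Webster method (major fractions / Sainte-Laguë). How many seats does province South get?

Standard divisor 38155/33 ≈ 1156.212; standard quotas: West 6.439, North 7.576, Central 7.407, South 6.929, Lowland 4.649.
Rounding to the nearest integer gives West 6, North 8, Central 7, South 7, Lowland 5 — total 33, matching the house size, so no adjustment is needed.
South receives 7.

7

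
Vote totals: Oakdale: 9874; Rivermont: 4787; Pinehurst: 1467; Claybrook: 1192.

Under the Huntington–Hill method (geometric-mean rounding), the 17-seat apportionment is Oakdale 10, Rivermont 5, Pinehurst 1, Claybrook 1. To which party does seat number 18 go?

Pinehurst

Priority for the next seat is population ÷ (√(s·(s+1))).
Priorities: Oakdale 941.449, Rivermont 873.983, Pinehurst 1037.326, Claybrook 842.871.
Highest priority: Pinehurst.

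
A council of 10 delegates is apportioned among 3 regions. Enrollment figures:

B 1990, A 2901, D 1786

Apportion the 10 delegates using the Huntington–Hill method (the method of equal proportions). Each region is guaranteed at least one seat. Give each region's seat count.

With divisor 689: modified quotas B 2.888, A 4.210, D 2.592.
Geometric-mean thresholds: B √(2·3)=2.449, A √(4·5)=4.472, D √(2·3)=2.449.
Each quota rounded against its threshold gives B 3, A 4, D 3 (total 10).

B=3, A=4, D=3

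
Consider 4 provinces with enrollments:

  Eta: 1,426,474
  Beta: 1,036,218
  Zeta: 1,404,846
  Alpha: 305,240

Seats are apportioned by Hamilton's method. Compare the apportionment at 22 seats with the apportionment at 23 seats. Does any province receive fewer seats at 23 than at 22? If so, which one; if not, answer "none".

At 22 seats: Eta 8, Beta 5, Zeta 7, Alpha 2.
At 23 seats: Eta 8, Beta 6, Zeta 8, Alpha 1.
Alpha drops from 2 to 1.

Alpha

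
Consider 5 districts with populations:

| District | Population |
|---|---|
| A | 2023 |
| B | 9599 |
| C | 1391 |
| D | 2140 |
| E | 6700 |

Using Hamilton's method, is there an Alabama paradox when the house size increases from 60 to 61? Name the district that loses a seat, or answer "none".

A

At 60 seats: A 6, B 26, C 4, D 6, E 18.
At 61 seats: A 5, B 27, C 4, D 6, E 19.
A drops from 6 to 5.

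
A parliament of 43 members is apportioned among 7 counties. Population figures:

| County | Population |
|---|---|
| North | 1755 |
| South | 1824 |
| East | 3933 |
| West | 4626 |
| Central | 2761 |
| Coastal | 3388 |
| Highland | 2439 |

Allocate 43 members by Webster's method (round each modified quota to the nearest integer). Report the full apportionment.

Standard divisor 20726/43 ≈ 482; standard quotas: North 3.641, South 3.784, East 8.160, West 9.598, Central 5.728, Coastal 7.029, Highland 5.060.
Rounding to the nearest integer gives 4, 4, 8, 10, 6, 7, 5 = 44 seats, so the divisor must be adjusted.
With modified divisor 490: modified quotas North 3.582, South 3.722, East 8.027, West 9.441, Central 5.635, Coastal 6.914, Highland 4.978.
Rounding to the nearest integer: North 4, South 4, East 8, West 9, Central 6, Coastal 7, Highland 5 (total 43).

North: 4, South: 4, East: 8, West: 9, Central: 6, Coastal: 7, Highland: 5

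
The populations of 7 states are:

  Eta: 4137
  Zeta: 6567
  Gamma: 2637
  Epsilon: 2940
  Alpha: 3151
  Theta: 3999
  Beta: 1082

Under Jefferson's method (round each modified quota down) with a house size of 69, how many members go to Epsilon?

8

Standard divisor 24513/69 ≈ 355.261; standard quotas: Eta 11.645, Zeta 18.485, Gamma 7.423, Epsilon 8.276, Alpha 8.870, Theta 11.257, Beta 3.046.
Rounding down gives 11, 18, 7, 8, 8, 11, 3 = 66 seats, so the divisor must be adjusted.
With modified divisor 340: modified quotas Eta 12.168, Zeta 19.315, Gamma 7.756, Epsilon 8.647, Alpha 9.268, Theta 11.762, Beta 3.182.
Rounding down: Eta 12, Zeta 19, Gamma 7, Epsilon 8, Alpha 9, Theta 11, Beta 3 (total 69).
Epsilon receives 8.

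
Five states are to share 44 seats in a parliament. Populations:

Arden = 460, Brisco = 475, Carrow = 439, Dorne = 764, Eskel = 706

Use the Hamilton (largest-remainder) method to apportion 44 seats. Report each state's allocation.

Total 2844; standard divisor 2844/44 ≈ 64.636.
Standard quotas: Arden 7.117, Brisco 7.349, Carrow 6.792, Dorne 11.820, Eskel 10.923.
Lower quotas: Arden 7, Brisco 7, Carrow 6, Dorne 11, Eskel 10 (sum 41, leaving 3 seats).
Remainders in descending order: Eskel 0.923, Dorne 0.820, Carrow 0.792, Brisco 0.349, Arden 0.117.
The surplus seats go to Eskel, Dorne, Carrow.

Arden=7; Brisco=7; Carrow=7; Dorne=12; Eskel=11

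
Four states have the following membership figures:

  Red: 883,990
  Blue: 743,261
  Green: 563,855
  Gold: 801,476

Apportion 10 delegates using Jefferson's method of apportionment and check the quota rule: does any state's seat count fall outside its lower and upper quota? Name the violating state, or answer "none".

none

Standard quotas: Red 2.954, Blue 2.484, Green 1.884, Gold 2.678.
Jefferson allocation: Red 3, Blue 2, Green 2, Gold 3.
Every allocation lies between the lower and upper quota.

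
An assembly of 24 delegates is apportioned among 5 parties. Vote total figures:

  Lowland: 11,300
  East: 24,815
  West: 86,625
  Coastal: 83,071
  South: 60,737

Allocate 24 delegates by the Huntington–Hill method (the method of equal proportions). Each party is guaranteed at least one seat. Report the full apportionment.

With divisor 11095: modified quotas Lowland 1.018, East 2.237, West 7.808, Coastal 7.487, South 5.474.
Geometric-mean thresholds: Lowland √(1·2)=1.414, East √(2·3)=2.449, West √(7·8)=7.483, Coastal √(7·8)=7.483, South √(5·6)=5.477.
Each quota rounded against its threshold gives Lowland 1, East 2, West 8, Coastal 8, South 5 (total 24).

Lowland=1, East=2, West=8, Coastal=8, South=5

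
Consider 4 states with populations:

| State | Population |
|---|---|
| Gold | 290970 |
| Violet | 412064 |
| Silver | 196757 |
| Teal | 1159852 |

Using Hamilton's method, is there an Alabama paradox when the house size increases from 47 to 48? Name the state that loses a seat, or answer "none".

Silver

At 47 seats: Gold 7, Violet 9, Silver 5, Teal 26.
At 48 seats: Gold 7, Violet 10, Silver 4, Teal 27.
Silver drops from 5 to 4.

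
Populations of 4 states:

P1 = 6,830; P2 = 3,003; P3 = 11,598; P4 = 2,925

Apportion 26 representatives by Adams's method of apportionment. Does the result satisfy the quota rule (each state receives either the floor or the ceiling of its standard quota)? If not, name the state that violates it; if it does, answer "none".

none

Standard quotas: P1 7.291, P2 3.206, P3 12.381, P4 3.122.
Adams allocation: P1 7, P2 4, P3 12, P4 3.
Every allocation lies between the lower and upper quota.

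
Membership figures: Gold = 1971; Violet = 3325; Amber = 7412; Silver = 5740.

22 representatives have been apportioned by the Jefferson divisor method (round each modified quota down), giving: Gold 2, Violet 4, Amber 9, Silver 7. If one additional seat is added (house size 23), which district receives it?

Amber

Priority for the next seat is population ÷ (current seats + 1).
Priorities: Gold 657.000, Violet 665.000, Amber 741.200, Silver 717.500.
Highest priority: Amber.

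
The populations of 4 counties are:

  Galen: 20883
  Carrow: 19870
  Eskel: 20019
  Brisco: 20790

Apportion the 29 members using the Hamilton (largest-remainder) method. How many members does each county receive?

Galen 8, Carrow 7, Eskel 7, Brisco 7

The standard divisor is 81562/29 ≈ 2812.483.
Standard quotas: Galen 7.4251, Carrow 7.0649, Eskel 7.1179, Brisco 7.3920.
Lower quotas: Galen 7, Carrow 7, Eskel 7, Brisco 7 (sum 28, leaving 1 seat).
Remainders in descending order: Galen 0.4251, Brisco 0.3920, Eskel 0.1179, Carrow 0.0649.
Largest remainder: Galen receives the extra seat.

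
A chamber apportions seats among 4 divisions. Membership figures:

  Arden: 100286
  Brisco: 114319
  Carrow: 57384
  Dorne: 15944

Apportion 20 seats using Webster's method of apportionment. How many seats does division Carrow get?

Standard divisor 287933/20 ≈ 14396.65; standard quotas: Arden 6.966, Brisco 7.941, Carrow 3.986, Dorne 1.107.
Rounding to the nearest integer gives Arden 7, Brisco 8, Carrow 4, Dorne 1 — total 20, matching the house size, so no adjustment is needed.
Carrow receives 4.

4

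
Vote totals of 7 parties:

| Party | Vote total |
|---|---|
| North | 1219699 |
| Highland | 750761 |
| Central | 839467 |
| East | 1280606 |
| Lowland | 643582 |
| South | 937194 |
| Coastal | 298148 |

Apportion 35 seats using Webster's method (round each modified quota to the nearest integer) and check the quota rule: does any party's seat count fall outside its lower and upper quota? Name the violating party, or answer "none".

Standard quotas: North 7.151, Highland 4.402, Central 4.922, East 7.508, Lowland 3.773, South 5.495, Coastal 1.748.
Webster allocation: North 7, Highland 4, Central 5, East 8, Lowland 4, South 5, Coastal 2.
Every allocation lies between the lower and upper quota.

none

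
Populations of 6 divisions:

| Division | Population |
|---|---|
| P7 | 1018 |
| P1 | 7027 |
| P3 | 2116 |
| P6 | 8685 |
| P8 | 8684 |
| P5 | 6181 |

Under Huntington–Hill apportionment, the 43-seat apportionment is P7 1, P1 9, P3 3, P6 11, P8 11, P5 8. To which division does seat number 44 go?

P6

Priority for the next seat is population ÷ (√(s·(s+1))).
Priorities: P7 719.835, P1 740.711, P3 610.837, P6 755.932, P8 755.845, P5 728.438.
Highest priority: P6.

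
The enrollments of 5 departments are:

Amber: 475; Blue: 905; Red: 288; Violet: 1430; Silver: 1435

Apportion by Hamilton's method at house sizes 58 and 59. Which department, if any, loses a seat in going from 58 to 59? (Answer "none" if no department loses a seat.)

none

At 58 seats: Amber 6, Blue 12, Red 4, Violet 18, Silver 18.
At 59 seats: Amber 6, Blue 12, Red 4, Violet 18, Silver 19.
No department's allocation decreased.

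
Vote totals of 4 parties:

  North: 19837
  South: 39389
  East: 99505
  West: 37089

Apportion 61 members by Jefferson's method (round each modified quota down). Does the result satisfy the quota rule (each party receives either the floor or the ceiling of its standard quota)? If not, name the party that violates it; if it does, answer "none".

East

Standard quotas: North 6.179, South 12.270, East 30.997, West 11.554.
Jefferson allocation: North 6, South 12, East 32, West 11.
East has quota 30.997 (lower 30, upper 31) but receives 32 — outside the quota interval.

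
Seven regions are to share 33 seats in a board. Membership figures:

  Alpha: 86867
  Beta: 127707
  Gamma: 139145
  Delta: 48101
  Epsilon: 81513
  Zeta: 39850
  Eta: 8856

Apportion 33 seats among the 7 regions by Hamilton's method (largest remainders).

Alpha 5, Beta 8, Gamma 9, Delta 3, Epsilon 5, Zeta 2, Eta 1

Total 532039; standard divisor 532039/33 ≈ 16122.394.
Standard quotas: Alpha 5.3880, Beta 7.9211, Gamma 8.6305, Delta 2.9835, Epsilon 5.0559, Zeta 2.4717, Eta 0.5493.
Lower quotas: Alpha 5, Beta 7, Gamma 8, Delta 2, Epsilon 5, Zeta 2, Eta 0 (sum 29, leaving 4 seats).
Remainders in descending order: Delta 0.9835, Beta 0.9211, Gamma 0.6305, Eta 0.5493, Zeta 0.4717, Alpha 0.3880, Epsilon 0.0559.
The surplus seats go to Delta, Beta, Gamma, Eta.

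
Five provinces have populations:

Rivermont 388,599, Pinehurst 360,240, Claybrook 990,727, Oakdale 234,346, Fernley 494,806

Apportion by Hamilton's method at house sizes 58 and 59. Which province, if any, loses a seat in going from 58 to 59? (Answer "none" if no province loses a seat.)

Oakdale

At 58 seats: Rivermont 9, Pinehurst 8, Claybrook 23, Oakdale 6, Fernley 12.
At 59 seats: Rivermont 9, Pinehurst 9, Claybrook 24, Oakdale 5, Fernley 12.
Oakdale drops from 6 to 5.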